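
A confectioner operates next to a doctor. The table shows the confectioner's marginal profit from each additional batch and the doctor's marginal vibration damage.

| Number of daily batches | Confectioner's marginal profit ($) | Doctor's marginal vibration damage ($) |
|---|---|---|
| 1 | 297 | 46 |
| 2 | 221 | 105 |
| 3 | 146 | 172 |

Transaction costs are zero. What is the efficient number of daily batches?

2

Bargaining reaches the level where marginal profit last exceeds marginal vibration damage.
That holds through level 2 (221 ≥ 105) but not at 3 (146 < 172).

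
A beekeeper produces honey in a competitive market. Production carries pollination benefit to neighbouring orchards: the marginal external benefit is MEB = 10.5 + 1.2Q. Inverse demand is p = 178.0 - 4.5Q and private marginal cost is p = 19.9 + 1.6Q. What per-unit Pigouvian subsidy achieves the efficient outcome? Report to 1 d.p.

Social marginal cost = private MC − MEB = 9.4 + 0.4Q.
Set SMC = demand: 9.4 + 0.4Q = 178.0 - 4.5Q → Q* = 34.4082.
The Pigouvian subsidy equals MEB at Q*: 10.5 + 1.2×34.4082 = 51.7898.

subsidy = 51.8 per unit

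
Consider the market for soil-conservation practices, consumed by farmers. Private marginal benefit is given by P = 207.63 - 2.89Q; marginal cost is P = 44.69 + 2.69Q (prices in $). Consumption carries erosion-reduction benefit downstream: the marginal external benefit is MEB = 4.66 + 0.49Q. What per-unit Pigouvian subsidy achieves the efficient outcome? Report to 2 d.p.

subsidy = $20.79 per unit

Social marginal benefit = demand + MEB = 212.29 - 2.40Q.
Set SMB = MC: 212.29 - 2.40Q = 44.69 + 2.69Q → Q* = 32.9273.
The Pigouvian subsidy equals MEB at Q*: 4.66 + 0.49×32.9273 = 20.7944.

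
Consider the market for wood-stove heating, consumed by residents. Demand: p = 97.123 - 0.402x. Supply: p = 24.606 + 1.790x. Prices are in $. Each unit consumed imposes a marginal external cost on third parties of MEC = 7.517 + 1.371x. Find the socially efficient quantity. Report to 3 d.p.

x* = 18.243

Social marginal benefit = demand − MEC = 89.606 - 1.773x.
Set SMB = MC: 89.606 - 1.773x = 24.606 + 1.790x → x* = 18.2431.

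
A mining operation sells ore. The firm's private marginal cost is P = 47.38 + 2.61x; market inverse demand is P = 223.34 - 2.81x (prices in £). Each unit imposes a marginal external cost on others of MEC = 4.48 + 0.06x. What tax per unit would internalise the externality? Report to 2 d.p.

tax = £6.36 per unit

Social marginal cost = private MC + MEC = 51.86 + 2.67x.
Set SMC = demand: 51.86 + 2.67x = 223.34 - 2.81x → x* = 31.2920.
The Pigouvian tax equals MEC at x*: 4.48 + 0.06×31.2920 = 6.3575.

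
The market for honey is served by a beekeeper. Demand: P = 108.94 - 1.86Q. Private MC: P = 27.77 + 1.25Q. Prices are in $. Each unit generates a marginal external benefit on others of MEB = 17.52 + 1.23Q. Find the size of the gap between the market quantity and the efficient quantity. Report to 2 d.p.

26.40 units

Market equilibrium (private): 27.77 + 1.25Q = 108.94 - 1.86Q → Q_m = 26.0997.
Social marginal cost = private MC − MEB = 10.25 + 0.02Q.
Set SMC = demand: 10.25 + 0.02Q = 108.94 - 1.86Q → Q* = 52.4947.
Gap = |26.0997 − 52.4947| = 26.3950.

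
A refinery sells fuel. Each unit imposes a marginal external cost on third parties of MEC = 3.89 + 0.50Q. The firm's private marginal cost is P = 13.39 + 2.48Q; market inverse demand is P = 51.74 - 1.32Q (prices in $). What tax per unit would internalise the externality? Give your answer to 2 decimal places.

tax = $7.90 per unit

Social marginal cost = private MC + MEC = 17.28 + 2.98Q.
Set SMC = demand: 17.28 + 2.98Q = 51.74 - 1.32Q → Q* = 8.0140.
The Pigouvian tax equals MEC at Q*: 3.89 + 0.50×8.0140 = 7.8970.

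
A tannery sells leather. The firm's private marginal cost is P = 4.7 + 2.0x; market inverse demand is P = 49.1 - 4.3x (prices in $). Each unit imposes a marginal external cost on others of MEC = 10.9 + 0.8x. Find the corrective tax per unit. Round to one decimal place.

tax = $14.7 per unit

Social marginal cost = private MC + MEC = 15.6 + 2.8x.
Set SMC = demand: 15.6 + 2.8x = 49.1 - 4.3x → x* = 4.7183.
The Pigouvian tax equals MEC at x*: 10.9 + 0.8×4.7183 = 14.6746.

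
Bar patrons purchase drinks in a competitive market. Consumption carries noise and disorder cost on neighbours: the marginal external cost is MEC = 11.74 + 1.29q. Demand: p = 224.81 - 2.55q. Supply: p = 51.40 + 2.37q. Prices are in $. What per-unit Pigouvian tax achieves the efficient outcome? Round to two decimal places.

tax = $45.32 per unit

Social marginal benefit = demand − MEC = 213.07 - 3.84q.
Set SMB = MC: 213.07 - 3.84q = 51.40 + 2.37q → q* = 26.0338.
The Pigouvian tax equals MEC at q*: 11.74 + 1.29×26.0338 = 45.3236.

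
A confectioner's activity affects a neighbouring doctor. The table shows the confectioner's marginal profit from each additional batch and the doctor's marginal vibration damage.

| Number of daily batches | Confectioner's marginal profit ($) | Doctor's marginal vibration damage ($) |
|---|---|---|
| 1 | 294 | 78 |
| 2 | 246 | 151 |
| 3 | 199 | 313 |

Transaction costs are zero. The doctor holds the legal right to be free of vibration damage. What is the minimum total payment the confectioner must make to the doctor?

Efficient level: marginal profit ≥ marginal vibration damage through level 2, so k* = 2.
With the doctor holding the right, the confectioner must at least compensate total damage at k*: 78 + 151 = 229.

$229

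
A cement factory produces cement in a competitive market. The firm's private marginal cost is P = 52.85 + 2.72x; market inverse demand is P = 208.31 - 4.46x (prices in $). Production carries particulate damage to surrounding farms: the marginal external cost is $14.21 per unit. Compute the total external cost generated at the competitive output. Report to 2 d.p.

$307.67

Market equilibrium (private): 52.85 + 2.72x = 208.31 - 4.46x → x_m = 21.6518.
Total external cost = MEC × x_m = 14.21 × 21.6518 = 307.6721.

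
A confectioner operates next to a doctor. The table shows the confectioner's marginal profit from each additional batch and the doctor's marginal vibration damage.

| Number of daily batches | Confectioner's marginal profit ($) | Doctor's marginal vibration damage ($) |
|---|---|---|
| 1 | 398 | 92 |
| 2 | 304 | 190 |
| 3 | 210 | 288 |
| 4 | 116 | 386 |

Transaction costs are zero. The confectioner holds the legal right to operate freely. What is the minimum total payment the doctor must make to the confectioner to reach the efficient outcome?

Left alone the confectioner would choose level 4 (marginal profit stays positive).
Efficient level: k* = 2 (marginal profit ≥ marginal vibration damage through 2).
The doctor must at least cover the confectioner's forgone profit from cutting 4→2: 210 + 116 = 326.

$326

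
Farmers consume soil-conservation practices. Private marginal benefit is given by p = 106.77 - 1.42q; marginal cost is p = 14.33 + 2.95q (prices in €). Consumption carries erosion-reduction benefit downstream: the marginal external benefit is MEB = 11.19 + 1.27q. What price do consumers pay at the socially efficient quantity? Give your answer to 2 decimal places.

P = €59.30

Social marginal benefit = demand + MEB = 117.96 - 0.15q.
Set SMB = MC: 117.96 - 0.15q = 14.33 + 2.95q → q* = 33.4290.
Consumer price on the demand curve at q*: 106.77 − 1.42×33.4290 = 59.3008.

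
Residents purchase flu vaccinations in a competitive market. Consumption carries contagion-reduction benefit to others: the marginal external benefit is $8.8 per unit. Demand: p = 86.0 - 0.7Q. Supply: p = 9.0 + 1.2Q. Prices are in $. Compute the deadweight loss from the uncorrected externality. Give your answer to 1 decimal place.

Market equilibrium (private): 9.0 + 1.2Q = 86.0 - 0.7Q → Q_m = 40.5263.
Social marginal benefit = demand + MEB = 94.8 - 0.7Q.
Set SMB = MC: 94.8 - 0.7Q = 9.0 + 1.2Q → Q* = 45.1579.
Height of the DWL triangle at Q_m is SMB(Q_m) − MC(Q_m) = MEB(Q_m) = 8.8000.
DWL = ½ × 4.6316 × 8.8000 = 20.3790.

DWL = $20.4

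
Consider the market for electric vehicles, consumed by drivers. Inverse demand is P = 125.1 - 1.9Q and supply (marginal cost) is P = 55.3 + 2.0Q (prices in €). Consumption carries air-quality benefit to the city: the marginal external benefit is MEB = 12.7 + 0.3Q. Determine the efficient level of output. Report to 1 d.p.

Social marginal benefit = demand + MEB = 137.8 - 1.6Q.
Set SMB = MC: 137.8 - 1.6Q = 55.3 + 2.0Q → Q* = 22.9167.

Q* = 22.9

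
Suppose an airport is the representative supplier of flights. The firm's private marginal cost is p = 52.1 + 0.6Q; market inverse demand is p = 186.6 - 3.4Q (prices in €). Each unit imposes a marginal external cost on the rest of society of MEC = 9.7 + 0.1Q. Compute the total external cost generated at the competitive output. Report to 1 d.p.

Market equilibrium (private): 52.1 + 0.6Q = 186.6 - 3.4Q → Q_m = 33.6250.
Total external cost = ∫₀^{Q_m} (9.7 + 0.1Q) dQ = 9.7×33.6250 + ½×0.1×33.6250² = 382.6945.

€382.7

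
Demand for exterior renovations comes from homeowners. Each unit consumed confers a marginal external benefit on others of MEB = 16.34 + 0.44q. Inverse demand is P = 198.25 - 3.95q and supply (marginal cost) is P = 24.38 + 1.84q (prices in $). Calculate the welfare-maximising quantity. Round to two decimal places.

Social marginal benefit = demand + MEB = 214.59 - 3.51q.
Set SMB = MC: 214.59 - 3.51q = 24.38 + 1.84q → q* = 35.5533.

q* = 35.55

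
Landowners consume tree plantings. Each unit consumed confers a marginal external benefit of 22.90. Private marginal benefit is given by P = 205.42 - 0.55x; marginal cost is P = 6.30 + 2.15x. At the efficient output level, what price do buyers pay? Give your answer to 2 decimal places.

P = 160.19

Social marginal benefit = demand + MEB = 228.32 - 0.55x.
Set SMB = MC: 228.32 - 0.55x = 6.30 + 2.15x → x* = 82.2296.
Consumer price on the demand curve at x*: 205.42 − 0.55×82.2296 = 160.1937.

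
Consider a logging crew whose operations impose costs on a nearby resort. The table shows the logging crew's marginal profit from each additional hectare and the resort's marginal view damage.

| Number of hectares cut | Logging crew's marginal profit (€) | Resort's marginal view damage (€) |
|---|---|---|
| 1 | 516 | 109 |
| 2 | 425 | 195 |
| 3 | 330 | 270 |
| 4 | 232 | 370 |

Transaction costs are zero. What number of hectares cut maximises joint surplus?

3

Bargaining reaches the level where marginal profit last exceeds marginal view damage.
That holds through level 3 (330 ≥ 270) but not at 4 (232 < 370).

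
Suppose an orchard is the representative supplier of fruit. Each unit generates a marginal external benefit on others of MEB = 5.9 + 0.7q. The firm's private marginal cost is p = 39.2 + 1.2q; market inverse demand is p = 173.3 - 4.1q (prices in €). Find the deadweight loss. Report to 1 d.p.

DWL = €60.6

Market equilibrium (private): 39.2 + 1.2q = 173.3 - 4.1q → q_m = 25.3019.
Social marginal cost = private MC − MEB = 33.3 + 0.5q.
Set SMC = demand: 33.3 + 0.5q = 173.3 - 4.1q → q* = 30.4348.
The welfare-loss triangle has base |q_m − q*| and height MEB(q_m) (the vertical gap between SMC and demand is zero at q* and MEB at q_m).
DWL = ½ × 5.1329 × 23.6113 = 60.5972.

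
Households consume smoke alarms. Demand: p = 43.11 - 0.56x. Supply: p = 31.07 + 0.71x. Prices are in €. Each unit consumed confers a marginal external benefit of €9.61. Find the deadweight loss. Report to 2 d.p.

Market equilibrium (private): 31.07 + 0.71x = 43.11 - 0.56x → x_m = 9.4803.
Social marginal benefit = demand + MEB = 52.72 - 0.56x.
Set SMB = MC: 52.72 - 0.56x = 31.07 + 0.71x → x* = 17.0472.
The welfare-loss triangle has base |x_m − x*| and height MEB(x_m) (the vertical gap between SMB and MC is zero at x* and MEB at x_m).
DWL = ½ × 7.5669 × 9.6100 = 36.3590.

DWL = €36.36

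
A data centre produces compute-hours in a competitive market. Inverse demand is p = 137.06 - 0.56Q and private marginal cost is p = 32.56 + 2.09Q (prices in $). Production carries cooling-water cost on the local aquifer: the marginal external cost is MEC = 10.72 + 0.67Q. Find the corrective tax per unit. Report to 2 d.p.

Social marginal cost = private MC + MEC = 43.28 + 2.76Q.
Set SMC = demand: 43.28 + 2.76Q = 137.06 - 0.56Q → Q* = 28.2470.
The Pigouvian tax equals MEC at Q*: 10.72 + 0.67×28.2470 = 29.6455.

tax = $29.65 per unit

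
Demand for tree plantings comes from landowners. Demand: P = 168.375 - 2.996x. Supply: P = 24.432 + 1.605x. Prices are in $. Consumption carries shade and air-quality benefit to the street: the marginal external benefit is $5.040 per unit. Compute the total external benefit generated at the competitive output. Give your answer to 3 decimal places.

Market equilibrium (private): 24.432 + 1.605x = 168.375 - 2.996x → x_m = 31.2852.
Total external benefit = MEB × x_m = 5.040 × 31.2852 = 157.6774.

$157.677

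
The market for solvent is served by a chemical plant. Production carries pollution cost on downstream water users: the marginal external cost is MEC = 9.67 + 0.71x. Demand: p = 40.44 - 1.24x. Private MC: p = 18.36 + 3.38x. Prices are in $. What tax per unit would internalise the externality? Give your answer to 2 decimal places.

tax = $11.32 per unit

Social marginal cost = private MC + MEC = 28.03 + 4.09x.
Set SMC = demand: 28.03 + 4.09x = 40.44 - 1.24x → x* = 2.3283.
The Pigouvian tax equals MEC at x*: 9.67 + 0.71×2.3283 = 11.3231.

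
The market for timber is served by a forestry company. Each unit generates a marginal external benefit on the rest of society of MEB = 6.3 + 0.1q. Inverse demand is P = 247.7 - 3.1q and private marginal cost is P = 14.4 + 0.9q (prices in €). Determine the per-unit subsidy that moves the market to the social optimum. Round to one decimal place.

subsidy = €12.4 per unit

Social marginal cost = private MC − MEB = 8.1 + 0.8q.
Set SMC = demand: 8.1 + 0.8q = 247.7 - 3.1q → q* = 61.4359.
The Pigouvian subsidy equals MEB at q*: 6.3 + 0.1×61.4359 = 12.4436.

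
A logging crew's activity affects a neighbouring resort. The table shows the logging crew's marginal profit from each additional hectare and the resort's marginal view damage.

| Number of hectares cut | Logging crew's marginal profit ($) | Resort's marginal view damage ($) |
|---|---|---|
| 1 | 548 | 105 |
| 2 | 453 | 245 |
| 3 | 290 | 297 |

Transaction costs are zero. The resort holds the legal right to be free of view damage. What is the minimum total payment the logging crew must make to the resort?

Efficient level: marginal profit ≥ marginal view damage through level 2, so k* = 2.
With the resort holding the right, the logging crew must at least compensate total damage at k*: 105 + 245 = 350.

$350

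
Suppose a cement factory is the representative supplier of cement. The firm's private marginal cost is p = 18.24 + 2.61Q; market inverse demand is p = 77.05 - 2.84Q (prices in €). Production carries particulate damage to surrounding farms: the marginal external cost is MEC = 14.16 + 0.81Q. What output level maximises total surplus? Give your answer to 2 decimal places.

Social marginal cost = private MC + MEC = 32.40 + 3.42Q.
Set SMC = demand: 32.40 + 3.42Q = 77.05 - 2.84Q → Q* = 7.1326.

Q* = 7.13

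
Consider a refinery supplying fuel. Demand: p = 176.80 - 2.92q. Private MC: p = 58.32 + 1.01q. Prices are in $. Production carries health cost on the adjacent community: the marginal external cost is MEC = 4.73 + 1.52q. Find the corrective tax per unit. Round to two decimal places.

tax = $36.45 per unit

Social marginal cost = private MC + MEC = 63.05 + 2.53q.
Set SMC = demand: 63.05 + 2.53q = 176.80 - 2.92q → q* = 20.8716.
The Pigouvian tax equals MEC at q*: 4.73 + 1.52×20.8716 = 36.4548.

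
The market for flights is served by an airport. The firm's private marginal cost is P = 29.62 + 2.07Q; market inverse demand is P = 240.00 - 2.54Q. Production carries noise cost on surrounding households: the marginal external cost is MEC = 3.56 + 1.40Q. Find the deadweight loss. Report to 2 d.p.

DWL = 378.49

Market equilibrium (private): 29.62 + 2.07Q = 240.00 - 2.54Q → Q_m = 45.6356.
Social marginal cost = private MC + MEC = 33.18 + 3.47Q.
Set SMC = demand: 33.18 + 3.47Q = 240.00 - 2.54Q → Q* = 34.4126.
The loss is the area between SMC and demand from Q* to Q_m; with linear curves that's a triangle of height MEC(Q_m).
DWL = ½ × 11.2230 × 67.4498 = 378.4946.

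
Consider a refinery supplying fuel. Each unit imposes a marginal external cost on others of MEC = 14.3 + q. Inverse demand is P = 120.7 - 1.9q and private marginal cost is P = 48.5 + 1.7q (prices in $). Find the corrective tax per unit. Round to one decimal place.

Social marginal cost = private MC + MEC = 62.8 + 2.7q.
Set SMC = demand: 62.8 + 2.7q = 120.7 - 1.9q → q* = 12.5870.
The Pigouvian tax equals MEC at q*: 14.3 + 1.0×12.5870 = 26.8870.

tax = $26.9 per unit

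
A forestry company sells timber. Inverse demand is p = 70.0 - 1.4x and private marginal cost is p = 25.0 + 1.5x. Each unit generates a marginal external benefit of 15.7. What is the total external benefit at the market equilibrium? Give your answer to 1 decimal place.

Market equilibrium (private): 25.0 + 1.5x = 70.0 - 1.4x → x_m = 15.5172.
Total external benefit = MEB × x_m = 15.7 × 15.5172 = 243.6200.

243.6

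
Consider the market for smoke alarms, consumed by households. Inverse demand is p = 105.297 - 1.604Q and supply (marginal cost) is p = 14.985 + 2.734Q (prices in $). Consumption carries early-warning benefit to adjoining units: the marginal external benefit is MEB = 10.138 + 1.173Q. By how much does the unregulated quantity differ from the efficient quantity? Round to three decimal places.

10.919 units

Market equilibrium (private): 14.985 + 2.734Q = 105.297 - 1.604Q → Q_m = 20.8188.
Social marginal benefit = demand + MEB = 115.435 - 0.431Q.
Set SMB = MC: 115.435 - 0.431Q = 14.985 + 2.734Q → Q* = 31.7378.
Gap = |20.8188 − 31.7378| = 10.9190.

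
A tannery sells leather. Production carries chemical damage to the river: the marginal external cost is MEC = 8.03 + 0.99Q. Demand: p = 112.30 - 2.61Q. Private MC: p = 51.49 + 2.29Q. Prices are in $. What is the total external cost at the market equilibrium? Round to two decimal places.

Market equilibrium (private): 51.49 + 2.29Q = 112.30 - 2.61Q → Q_m = 12.4102.
Total external cost = ∫₀^{Q_m} (8.03 + 0.99Q) dQ = 8.03×12.4102 + ½×0.99×12.4102² = 175.8904.

$175.89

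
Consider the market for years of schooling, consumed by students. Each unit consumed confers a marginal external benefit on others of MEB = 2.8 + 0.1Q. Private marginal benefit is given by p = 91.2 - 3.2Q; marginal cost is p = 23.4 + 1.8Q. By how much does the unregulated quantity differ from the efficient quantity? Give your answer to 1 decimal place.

Market equilibrium (private): 23.4 + 1.8Q = 91.2 - 3.2Q → Q_m = 13.5600.
Social marginal benefit = demand + MEB = 94.0 - 3.1Q.
Set SMB = MC: 94.0 - 3.1Q = 23.4 + 1.8Q → Q* = 14.4082.
Gap = |13.5600 − 14.4082| = 0.8482.

0.8 units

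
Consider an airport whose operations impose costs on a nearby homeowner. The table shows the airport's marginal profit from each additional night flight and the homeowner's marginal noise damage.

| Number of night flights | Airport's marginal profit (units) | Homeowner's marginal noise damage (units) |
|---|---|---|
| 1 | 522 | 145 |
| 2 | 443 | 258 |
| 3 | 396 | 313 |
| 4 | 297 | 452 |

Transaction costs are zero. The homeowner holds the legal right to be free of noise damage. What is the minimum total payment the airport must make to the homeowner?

716

Efficient level: marginal profit ≥ marginal noise damage through level 3, so k* = 3.
With the homeowner holding the right, the airport must at least compensate total damage at k*: 145 + 258 + 313 = 716.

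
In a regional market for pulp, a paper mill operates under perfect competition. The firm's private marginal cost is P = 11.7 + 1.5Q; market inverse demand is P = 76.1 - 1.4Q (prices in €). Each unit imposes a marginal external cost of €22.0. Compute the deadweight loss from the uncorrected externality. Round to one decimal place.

DWL = €83.4

Market equilibrium (private): 11.7 + 1.5Q = 76.1 - 1.4Q → Q_m = 22.2069.
Social marginal cost = private MC + MEC = 33.7 + 1.5Q.
Set SMC = demand: 33.7 + 1.5Q = 76.1 - 1.4Q → Q* = 14.6207.
Between Q* and Q_m the wedge SMC − demand runs linearly from 0 to MEC(Q_m), so the loss is a triangle.
DWL = ½ × 7.5862 × 22.0000 = 83.4482.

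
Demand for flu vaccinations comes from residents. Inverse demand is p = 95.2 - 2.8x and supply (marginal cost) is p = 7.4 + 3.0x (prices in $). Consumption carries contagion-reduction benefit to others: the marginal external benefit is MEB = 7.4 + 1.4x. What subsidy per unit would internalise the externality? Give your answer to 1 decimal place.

Social marginal benefit = demand + MEB = 102.6 - 1.4x.
Set SMB = MC: 102.6 - 1.4x = 7.4 + 3.0x → x* = 21.6364.
The Pigouvian subsidy equals MEB at x*: 7.4 + 1.4×21.6364 = 37.6910.

subsidy = $37.7 per unit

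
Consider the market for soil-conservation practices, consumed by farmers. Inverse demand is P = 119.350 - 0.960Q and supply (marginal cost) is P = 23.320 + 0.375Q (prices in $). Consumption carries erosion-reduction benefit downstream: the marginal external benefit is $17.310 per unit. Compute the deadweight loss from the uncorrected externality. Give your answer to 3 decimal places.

DWL = $112.223

Market equilibrium (private): 23.320 + 0.375Q = 119.350 - 0.960Q → Q_m = 71.9326.
Social marginal benefit = demand + MEB = 136.660 - 0.960Q.
Set SMB = MC: 136.660 - 0.960Q = 23.320 + 0.375Q → Q* = 84.8989.
Height of the DWL triangle at Q_m is SMB(Q_m) − MC(Q_m) = MEB(Q_m) = 17.3100.
DWL = ½ × 12.9663 × 17.3100 = 112.2233.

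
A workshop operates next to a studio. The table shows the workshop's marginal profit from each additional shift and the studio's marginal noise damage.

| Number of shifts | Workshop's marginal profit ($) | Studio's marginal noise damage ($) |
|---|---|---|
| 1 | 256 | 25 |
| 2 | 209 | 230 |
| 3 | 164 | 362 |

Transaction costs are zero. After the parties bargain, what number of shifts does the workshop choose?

Bargaining reaches the level where marginal profit last exceeds marginal noise damage.
That holds through level 1 (256 ≥ 25) but not at 2 (209 < 230).

1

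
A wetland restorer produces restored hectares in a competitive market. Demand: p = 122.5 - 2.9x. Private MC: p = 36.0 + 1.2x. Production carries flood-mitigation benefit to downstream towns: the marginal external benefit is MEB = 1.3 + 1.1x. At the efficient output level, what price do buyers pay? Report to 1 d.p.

Social marginal cost = private MC − MEB = 34.7 + 0.1x.
Set SMC = demand: 34.7 + 0.1x = 122.5 - 2.9x → x* = 29.2667.
Consumer price on the demand curve at x*: 122.5 − 2.9×29.2667 = 37.6266.

P = 37.6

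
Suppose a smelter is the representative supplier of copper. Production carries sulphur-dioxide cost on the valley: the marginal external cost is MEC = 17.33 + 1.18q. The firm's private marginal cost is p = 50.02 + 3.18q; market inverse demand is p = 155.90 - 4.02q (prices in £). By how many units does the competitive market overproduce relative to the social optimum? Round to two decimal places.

Market equilibrium (private): 50.02 + 3.18q = 155.90 - 4.02q → q_m = 14.7056.
Social marginal cost = private MC + MEC = 67.35 + 4.36q.
Set SMC = demand: 67.35 + 4.36q = 155.90 - 4.02q → q* = 10.5668.
Gap = |14.7056 − 10.5668| = 4.1388.

4.14 units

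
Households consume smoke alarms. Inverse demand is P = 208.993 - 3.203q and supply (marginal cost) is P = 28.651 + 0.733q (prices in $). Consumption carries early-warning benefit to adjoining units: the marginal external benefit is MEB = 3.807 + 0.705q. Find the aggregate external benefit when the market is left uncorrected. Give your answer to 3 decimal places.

Market equilibrium (private): 28.651 + 0.733q = 208.993 - 3.203q → q_m = 45.8186.
Total external benefit = ∫₀^{q_m} (3.807 + 0.705q) dq = 3.807×45.8186 + ½×0.705×45.8186² = 914.4502.

$914.450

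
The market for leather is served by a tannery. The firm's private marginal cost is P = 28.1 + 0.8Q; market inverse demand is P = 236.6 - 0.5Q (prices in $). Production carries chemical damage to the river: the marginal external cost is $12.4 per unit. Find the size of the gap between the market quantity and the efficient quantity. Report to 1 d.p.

Market equilibrium (private): 28.1 + 0.8Q = 236.6 - 0.5Q → Q_m = 160.3846.
Social marginal cost = private MC + MEC = 40.5 + 0.8Q.
Set SMC = demand: 40.5 + 0.8Q = 236.6 - 0.5Q → Q* = 150.8462.
Gap = |160.3846 − 150.8462| = 9.5384.

9.5 units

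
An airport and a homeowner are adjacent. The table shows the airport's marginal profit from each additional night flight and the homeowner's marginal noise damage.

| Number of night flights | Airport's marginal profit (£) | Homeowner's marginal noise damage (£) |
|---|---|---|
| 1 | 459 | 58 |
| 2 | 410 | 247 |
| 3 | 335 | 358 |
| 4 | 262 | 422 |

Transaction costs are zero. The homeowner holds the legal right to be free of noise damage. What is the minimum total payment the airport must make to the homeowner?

Efficient level: marginal profit ≥ marginal noise damage through level 2, so k* = 2.
With the homeowner holding the right, the airport must at least compensate total damage at k*: 58 + 247 = 305.

£305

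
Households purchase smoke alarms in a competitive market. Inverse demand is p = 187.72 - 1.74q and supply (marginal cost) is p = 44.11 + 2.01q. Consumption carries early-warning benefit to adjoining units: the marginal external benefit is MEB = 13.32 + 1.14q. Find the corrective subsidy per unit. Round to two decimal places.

subsidy = 81.86 per unit

Social marginal benefit = demand + MEB = 201.04 - 0.60q.
Set SMB = MC: 201.04 - 0.60q = 44.11 + 2.01q → q* = 60.1264.
The Pigouvian subsidy equals MEB at q*: 13.32 + 1.14×60.1264 = 81.8641.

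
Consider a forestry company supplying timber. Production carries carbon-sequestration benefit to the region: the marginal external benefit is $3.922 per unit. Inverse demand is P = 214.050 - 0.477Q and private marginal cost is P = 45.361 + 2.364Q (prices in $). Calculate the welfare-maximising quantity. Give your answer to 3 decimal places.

Q* = 60.757

Social marginal cost = private MC − MEB = 41.439 + 2.364Q.
Set SMC = demand: 41.439 + 2.364Q = 214.050 - 0.477Q → Q* = 60.7571.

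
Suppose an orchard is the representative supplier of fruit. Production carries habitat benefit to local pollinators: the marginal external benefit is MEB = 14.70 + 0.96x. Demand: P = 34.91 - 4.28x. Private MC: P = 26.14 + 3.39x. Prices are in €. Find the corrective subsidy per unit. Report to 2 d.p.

Social marginal cost = private MC − MEB = 11.44 + 2.43x.
Set SMC = demand: 11.44 + 2.43x = 34.91 - 4.28x → x* = 3.4978.
The Pigouvian subsidy equals MEB at x*: 14.70 + 0.96×3.4978 = 18.0579.

subsidy = €18.06 per unit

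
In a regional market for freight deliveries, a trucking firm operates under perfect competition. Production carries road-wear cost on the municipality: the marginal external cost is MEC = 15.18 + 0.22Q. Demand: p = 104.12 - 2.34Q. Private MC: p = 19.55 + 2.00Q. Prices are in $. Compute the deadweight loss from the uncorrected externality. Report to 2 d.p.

Market equilibrium (private): 19.55 + 2.00Q = 104.12 - 2.34Q → Q_m = 19.4862.
Social marginal cost = private MC + MEC = 34.73 + 2.22Q.
Set SMC = demand: 34.73 + 2.22Q = 104.12 - 2.34Q → Q* = 15.2171.
The loss is the area between SMC and demand from Q* to Q_m; with linear curves that's a triangle of height MEC(Q_m).
DWL = ½ × 4.2691 × 19.4670 = 41.5533.

DWL = $41.55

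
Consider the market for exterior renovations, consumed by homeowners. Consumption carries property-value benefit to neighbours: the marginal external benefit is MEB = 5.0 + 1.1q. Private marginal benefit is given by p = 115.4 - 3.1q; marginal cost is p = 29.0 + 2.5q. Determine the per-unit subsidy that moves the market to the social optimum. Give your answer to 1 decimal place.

Social marginal benefit = demand + MEB = 120.4 - 2.0q.
Set SMB = MC: 120.4 - 2.0q = 29.0 + 2.5q → q* = 20.3111.
The Pigouvian subsidy equals MEB at q*: 5.0 + 1.1×20.3111 = 27.3422.

subsidy = 27.3 per unit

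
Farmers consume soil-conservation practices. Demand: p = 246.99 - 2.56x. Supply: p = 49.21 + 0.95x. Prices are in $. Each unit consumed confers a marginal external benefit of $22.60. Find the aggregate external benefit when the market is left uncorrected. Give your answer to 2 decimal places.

$1273.46

Market equilibrium (private): 49.21 + 0.95x = 246.99 - 2.56x → x_m = 56.3476.
Total external benefit = MEB × x_m = 22.60 × 56.3476 = 1273.4558.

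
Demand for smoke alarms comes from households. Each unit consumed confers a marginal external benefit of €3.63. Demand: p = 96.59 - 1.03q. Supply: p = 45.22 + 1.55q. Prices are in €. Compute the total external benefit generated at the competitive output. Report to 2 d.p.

Market equilibrium (private): 45.22 + 1.55q = 96.59 - 1.03q → q_m = 19.9109.
Total external benefit = MEB × q_m = 3.63 × 19.9109 = 72.2766.

€72.28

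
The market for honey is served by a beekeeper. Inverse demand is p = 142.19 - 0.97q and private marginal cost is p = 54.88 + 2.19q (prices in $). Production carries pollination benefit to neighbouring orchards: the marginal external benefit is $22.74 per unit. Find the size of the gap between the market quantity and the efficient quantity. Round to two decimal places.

Market equilibrium (private): 54.88 + 2.19q = 142.19 - 0.97q → q_m = 27.6297.
Social marginal cost = private MC − MEB = 32.14 + 2.19q.
Set SMC = demand: 32.14 + 2.19q = 142.19 - 0.97q → q* = 34.8259.
Gap = |27.6297 − 34.8259| = 7.1962.

7.20 units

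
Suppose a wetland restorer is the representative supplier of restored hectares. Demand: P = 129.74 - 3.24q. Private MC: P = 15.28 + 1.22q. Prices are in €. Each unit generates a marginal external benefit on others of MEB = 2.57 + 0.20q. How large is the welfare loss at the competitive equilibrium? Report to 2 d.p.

Market equilibrium (private): 15.28 + 1.22q = 129.74 - 3.24q → q_m = 25.6637.
Social marginal cost = private MC − MEB = 12.71 + 1.02q.
Set SMC = demand: 12.71 + 1.02q = 129.74 - 3.24q → q* = 27.4718.
The loss is the area between SMC and demand from q* to q_m; with linear curves that's a triangle of height MEB(q_m).
DWL = ½ × 1.8081 × 7.7027 = 6.9636.

DWL = €6.96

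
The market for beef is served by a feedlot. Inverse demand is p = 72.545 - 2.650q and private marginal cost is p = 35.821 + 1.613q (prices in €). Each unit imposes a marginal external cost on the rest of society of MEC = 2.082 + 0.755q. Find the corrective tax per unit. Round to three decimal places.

Social marginal cost = private MC + MEC = 37.903 + 2.368q.
Set SMC = demand: 37.903 + 2.368q = 72.545 - 2.650q → q* = 6.9035.
The Pigouvian tax equals MEC at q*: 2.082 + 0.755×6.9035 = 7.2941.

tax = €7.294 per unit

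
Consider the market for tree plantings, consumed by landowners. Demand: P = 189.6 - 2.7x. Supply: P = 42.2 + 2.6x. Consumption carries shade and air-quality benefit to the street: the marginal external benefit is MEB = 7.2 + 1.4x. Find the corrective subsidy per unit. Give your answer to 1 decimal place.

Social marginal benefit = demand + MEB = 196.8 - 1.3x.
Set SMB = MC: 196.8 - 1.3x = 42.2 + 2.6x → x* = 39.6410.
The Pigouvian subsidy equals MEB at x*: 7.2 + 1.4×39.6410 = 62.6974.

subsidy = 62.7 per unit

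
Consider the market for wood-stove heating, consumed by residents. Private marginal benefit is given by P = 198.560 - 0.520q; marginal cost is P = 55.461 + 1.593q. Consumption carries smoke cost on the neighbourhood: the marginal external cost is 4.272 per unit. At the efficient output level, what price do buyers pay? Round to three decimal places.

Social marginal benefit = demand − MEC = 194.288 - 0.520q.
Set SMB = MC: 194.288 - 0.520q = 55.461 + 1.593q → q* = 65.7014.
Consumer price on the demand curve at q*: 198.560 − 0.520×65.7014 = 164.3953.

P = 164.395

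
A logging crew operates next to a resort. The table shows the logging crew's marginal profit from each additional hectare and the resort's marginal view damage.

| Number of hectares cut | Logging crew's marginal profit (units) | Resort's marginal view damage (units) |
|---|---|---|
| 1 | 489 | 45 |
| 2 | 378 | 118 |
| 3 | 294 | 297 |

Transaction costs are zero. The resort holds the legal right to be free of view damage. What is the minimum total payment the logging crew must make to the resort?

Efficient level: marginal profit ≥ marginal view damage through level 2, so k* = 2.
With the resort holding the right, the logging crew must at least compensate total damage at k*: 45 + 118 = 163.

163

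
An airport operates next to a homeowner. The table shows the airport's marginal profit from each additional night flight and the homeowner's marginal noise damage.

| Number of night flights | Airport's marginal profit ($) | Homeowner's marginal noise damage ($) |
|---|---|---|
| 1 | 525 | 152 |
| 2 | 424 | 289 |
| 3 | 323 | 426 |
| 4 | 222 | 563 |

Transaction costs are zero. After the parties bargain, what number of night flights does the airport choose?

Bargaining reaches the level where marginal profit last exceeds marginal noise damage.
That holds through level 2 (424 ≥ 289) but not at 3 (323 < 426).

2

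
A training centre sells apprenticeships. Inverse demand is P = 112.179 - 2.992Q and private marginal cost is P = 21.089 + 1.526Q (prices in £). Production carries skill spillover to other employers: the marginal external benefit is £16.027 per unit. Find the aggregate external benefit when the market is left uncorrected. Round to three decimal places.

Market equilibrium (private): 21.089 + 1.526Q = 112.179 - 2.992Q → Q_m = 20.1616.
Total external benefit = MEB × Q_m = 16.027 × 20.1616 = 323.1300.

£323.130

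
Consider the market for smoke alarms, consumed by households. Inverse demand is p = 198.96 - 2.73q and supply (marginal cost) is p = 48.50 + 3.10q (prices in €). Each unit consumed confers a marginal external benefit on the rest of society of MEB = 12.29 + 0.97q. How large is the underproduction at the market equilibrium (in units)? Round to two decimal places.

7.68 units

Market equilibrium (private): 48.50 + 3.10q = 198.96 - 2.73q → q_m = 25.8079.
Social marginal benefit = demand + MEB = 211.25 - 1.76q.
Set SMB = MC: 211.25 - 1.76q = 48.50 + 3.10q → q* = 33.4877.
Gap = |25.8079 − 33.4877| = 7.6798.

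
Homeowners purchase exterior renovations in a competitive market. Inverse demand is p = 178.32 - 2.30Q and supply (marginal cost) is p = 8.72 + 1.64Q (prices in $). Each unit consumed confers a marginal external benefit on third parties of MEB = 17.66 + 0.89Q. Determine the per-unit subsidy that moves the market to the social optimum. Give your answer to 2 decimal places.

subsidy = $72.30 per unit

Social marginal benefit = demand + MEB = 195.98 - 1.41Q.
Set SMB = MC: 195.98 - 1.41Q = 8.72 + 1.64Q → Q* = 61.3967.
The Pigouvian subsidy equals MEB at Q*: 17.66 + 0.89×61.3967 = 72.3031.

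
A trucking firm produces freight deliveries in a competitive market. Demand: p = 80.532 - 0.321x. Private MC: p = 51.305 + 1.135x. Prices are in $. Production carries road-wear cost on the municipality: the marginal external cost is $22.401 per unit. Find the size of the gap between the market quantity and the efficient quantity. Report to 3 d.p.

15.385 units

Market equilibrium (private): 51.305 + 1.135x = 80.532 - 0.321x → x_m = 20.0735.
Social marginal cost = private MC + MEC = 73.706 + 1.135x.
Set SMC = demand: 73.706 + 1.135x = 80.532 - 0.321x → x* = 4.6882.
Gap = |20.0735 − 4.6882| = 15.3853.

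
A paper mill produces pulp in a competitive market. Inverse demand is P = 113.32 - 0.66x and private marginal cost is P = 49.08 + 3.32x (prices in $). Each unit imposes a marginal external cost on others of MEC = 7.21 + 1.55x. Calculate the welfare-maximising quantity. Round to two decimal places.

x* = 10.31

Social marginal cost = private MC + MEC = 56.29 + 4.87x.
Set SMC = demand: 56.29 + 4.87x = 113.32 - 0.66x → x* = 10.3128.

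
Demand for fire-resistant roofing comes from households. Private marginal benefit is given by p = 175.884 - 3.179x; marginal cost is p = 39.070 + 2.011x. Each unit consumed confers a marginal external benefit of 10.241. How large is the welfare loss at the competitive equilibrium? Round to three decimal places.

DWL = 10.104

Market equilibrium (private): 39.070 + 2.011x = 175.884 - 3.179x → x_m = 26.3611.
Social marginal benefit = demand + MEB = 186.125 - 3.179x.
Set SMB = MC: 186.125 - 3.179x = 39.070 + 2.011x → x* = 28.3343.
The loss is the area between SMB and MC from x* to x_m; with linear curves that's a triangle of height MEB(x_m).
DWL = ½ × 1.9732 × 10.2410 = 10.1038.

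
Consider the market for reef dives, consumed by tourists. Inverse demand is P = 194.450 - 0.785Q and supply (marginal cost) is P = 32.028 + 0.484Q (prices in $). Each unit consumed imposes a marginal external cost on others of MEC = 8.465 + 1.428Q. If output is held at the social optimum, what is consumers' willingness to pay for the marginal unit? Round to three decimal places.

Social marginal benefit = demand − MEC = 185.985 - 2.213Q.
Set SMB = MC: 185.985 - 2.213Q = 32.028 + 0.484Q → Q* = 57.0845.
Consumer price on the demand curve at Q*: 194.450 − 0.785×57.0845 = 149.6387.

P = $149.639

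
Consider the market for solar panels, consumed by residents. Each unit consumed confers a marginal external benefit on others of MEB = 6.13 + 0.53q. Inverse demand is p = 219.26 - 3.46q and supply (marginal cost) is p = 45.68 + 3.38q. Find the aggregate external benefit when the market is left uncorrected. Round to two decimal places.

Market equilibrium (private): 45.68 + 3.38q = 219.26 - 3.46q → q_m = 25.3772.
Total external benefit = ∫₀^{q_m} (6.13 + 0.53q) dq = 6.13×25.3772 + ½×0.53×25.3772² = 326.2228.

326.22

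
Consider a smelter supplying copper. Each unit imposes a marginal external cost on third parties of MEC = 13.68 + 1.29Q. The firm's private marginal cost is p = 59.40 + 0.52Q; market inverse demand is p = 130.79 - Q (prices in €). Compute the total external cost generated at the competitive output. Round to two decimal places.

€2065.32

Market equilibrium (private): 59.40 + 0.52Q = 130.79 - Q → Q_m = 46.9671.
Total external cost = ∫₀^{Q_m} (13.68 + 1.29Q) dQ = 13.68×46.9671 + ½×1.29×46.9671² = 2065.3209.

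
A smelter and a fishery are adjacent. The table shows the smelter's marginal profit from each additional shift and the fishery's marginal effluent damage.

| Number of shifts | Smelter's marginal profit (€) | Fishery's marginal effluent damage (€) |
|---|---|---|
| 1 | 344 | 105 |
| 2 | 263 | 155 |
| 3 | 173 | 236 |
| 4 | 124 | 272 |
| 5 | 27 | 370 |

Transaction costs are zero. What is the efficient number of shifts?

2

Bargaining reaches the level where marginal profit last exceeds marginal effluent damage.
That holds through level 2 (263 ≥ 155) but not at 3 (173 < 236).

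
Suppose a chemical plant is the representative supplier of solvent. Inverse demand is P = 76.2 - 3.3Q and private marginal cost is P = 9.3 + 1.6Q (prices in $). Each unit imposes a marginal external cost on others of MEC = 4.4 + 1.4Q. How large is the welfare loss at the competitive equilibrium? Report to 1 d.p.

Market equilibrium (private): 9.3 + 1.6Q = 76.2 - 3.3Q → Q_m = 13.6531.
Social marginal cost = private MC + MEC = 13.7 + 3.0Q.
Set SMC = demand: 13.7 + 3.0Q = 76.2 - 3.3Q → Q* = 9.9206.
Height of the DWL triangle at Q_m is SMC(Q_m) − demand(Q_m) = MEC(Q_m) = 23.5143.
DWL = ½ × 3.7325 × 23.5143 = 43.8836.

DWL = $43.9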